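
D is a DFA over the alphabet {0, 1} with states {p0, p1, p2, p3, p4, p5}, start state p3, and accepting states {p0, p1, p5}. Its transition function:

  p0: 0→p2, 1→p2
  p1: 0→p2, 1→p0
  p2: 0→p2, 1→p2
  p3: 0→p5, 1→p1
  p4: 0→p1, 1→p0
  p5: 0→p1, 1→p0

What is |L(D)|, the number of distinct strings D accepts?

6

The useful subgraph on states {p0, p1, p3, p5} is acyclic, so L(D) is finite; the longest accepting path visits 4 useful states, giving maximum string length 3.
Counting accepting paths from p3 by length: 2 of length 1, 3 of length 2, 1 of length 3. Total 6.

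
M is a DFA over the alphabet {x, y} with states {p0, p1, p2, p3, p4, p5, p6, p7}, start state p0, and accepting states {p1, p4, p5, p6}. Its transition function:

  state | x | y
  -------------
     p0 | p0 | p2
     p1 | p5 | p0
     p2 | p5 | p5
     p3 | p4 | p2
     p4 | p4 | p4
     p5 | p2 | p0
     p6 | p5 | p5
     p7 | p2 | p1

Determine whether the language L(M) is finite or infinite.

infinite

State p0 is reachable from the start and can reach an accepting state, and it lies on the cycle p0 → p0.
Traversing that cycle any number of times yields accepted strings of unbounded length, so the language is infinite.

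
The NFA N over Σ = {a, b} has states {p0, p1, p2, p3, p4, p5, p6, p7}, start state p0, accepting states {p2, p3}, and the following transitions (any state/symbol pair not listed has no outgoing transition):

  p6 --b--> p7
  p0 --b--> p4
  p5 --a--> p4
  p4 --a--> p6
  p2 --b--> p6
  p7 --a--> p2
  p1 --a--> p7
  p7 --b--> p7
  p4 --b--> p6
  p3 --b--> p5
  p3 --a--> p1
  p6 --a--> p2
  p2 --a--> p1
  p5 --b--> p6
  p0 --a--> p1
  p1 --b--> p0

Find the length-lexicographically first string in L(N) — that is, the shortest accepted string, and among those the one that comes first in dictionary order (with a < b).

A breadth-first search from p0 reaches an accepting state first via the path p0 → p1 → p7 → p2 on input aaa.
No string of length < 3 is accepted (BFS exhausts all shorter strings without reaching an accepting state), and aaa is the lexicographically least accepting string of length 3.

aaa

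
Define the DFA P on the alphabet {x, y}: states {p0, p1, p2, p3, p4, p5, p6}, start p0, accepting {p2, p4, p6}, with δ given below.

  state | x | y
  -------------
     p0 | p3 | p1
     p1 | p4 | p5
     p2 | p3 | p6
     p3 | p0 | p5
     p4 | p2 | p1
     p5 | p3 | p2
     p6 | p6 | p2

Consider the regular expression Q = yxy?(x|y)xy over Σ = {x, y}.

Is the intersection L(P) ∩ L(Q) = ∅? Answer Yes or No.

The string yxyxxy is accepted by both P and Q.
Hence L(P) ∩ L(Q) ≠ ∅.

No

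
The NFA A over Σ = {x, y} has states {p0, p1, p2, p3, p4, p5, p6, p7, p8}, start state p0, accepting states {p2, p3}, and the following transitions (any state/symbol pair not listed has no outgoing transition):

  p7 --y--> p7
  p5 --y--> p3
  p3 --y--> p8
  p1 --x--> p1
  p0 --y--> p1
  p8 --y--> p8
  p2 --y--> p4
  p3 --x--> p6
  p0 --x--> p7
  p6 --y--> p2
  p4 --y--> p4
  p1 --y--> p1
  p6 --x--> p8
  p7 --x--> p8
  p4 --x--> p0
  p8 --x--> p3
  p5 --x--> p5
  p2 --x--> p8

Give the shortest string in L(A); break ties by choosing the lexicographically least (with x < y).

A breadth-first search from p0 reaches an accepting state first via the path p0 → p7 → p8 → p3 on input xxx.
No string of length < 3 is accepted (BFS exhausts all shorter strings without reaching an accepting state), and xxx is the lexicographically least accepting string of length 3.

xxx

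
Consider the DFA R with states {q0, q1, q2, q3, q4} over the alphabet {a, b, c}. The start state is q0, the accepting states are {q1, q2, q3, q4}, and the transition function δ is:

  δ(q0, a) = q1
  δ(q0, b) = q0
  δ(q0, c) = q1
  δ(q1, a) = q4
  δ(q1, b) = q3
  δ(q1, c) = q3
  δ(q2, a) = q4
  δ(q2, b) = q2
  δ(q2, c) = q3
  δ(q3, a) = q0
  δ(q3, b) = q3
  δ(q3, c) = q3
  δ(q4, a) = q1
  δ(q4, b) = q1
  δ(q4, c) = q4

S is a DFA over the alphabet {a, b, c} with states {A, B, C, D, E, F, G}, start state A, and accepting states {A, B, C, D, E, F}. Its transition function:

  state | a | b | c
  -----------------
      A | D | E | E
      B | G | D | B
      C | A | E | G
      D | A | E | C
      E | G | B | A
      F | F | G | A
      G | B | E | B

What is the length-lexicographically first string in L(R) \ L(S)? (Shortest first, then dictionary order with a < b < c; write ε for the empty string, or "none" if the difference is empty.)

ba

The string ba is accepted by R but not by S.
No shorter string lies in the difference, and ba is the lexicographically first length-2 string in L(R) \ L(S).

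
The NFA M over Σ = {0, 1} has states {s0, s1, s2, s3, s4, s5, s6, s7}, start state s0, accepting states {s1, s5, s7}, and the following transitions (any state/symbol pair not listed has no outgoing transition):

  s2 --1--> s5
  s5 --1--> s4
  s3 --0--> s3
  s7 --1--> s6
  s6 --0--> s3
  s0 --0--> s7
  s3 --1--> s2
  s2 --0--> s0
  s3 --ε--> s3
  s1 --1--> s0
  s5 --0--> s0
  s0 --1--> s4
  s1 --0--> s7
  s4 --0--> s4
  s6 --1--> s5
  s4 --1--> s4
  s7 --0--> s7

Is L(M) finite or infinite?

State s0 is reachable from the start and can reach an accepting state, and it lies on the cycle s0 → s7 → s6 → s3 → s2 → s0.
Traversing that cycle any number of times yields accepted strings of unbounded length, so the language is infinite.

infinite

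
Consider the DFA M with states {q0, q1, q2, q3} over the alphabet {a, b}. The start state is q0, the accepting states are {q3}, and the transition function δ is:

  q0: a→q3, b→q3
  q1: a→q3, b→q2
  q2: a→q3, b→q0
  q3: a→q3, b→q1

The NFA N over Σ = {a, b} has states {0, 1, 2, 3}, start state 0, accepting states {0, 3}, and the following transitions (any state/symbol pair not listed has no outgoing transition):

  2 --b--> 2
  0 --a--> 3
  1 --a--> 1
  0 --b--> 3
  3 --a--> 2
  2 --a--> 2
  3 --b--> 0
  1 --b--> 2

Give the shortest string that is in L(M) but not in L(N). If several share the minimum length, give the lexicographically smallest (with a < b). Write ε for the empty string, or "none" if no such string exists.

The string aa is accepted by M but not by N.
No shorter string lies in the difference, and aa is the lexicographically first length-2 string in L(M) \ L(N).

aa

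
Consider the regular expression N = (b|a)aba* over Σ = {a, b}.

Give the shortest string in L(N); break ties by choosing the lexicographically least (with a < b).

By inspection of the expression, no string of length less than 3 matches, and aab is the lexicographically first match of length 3.

aab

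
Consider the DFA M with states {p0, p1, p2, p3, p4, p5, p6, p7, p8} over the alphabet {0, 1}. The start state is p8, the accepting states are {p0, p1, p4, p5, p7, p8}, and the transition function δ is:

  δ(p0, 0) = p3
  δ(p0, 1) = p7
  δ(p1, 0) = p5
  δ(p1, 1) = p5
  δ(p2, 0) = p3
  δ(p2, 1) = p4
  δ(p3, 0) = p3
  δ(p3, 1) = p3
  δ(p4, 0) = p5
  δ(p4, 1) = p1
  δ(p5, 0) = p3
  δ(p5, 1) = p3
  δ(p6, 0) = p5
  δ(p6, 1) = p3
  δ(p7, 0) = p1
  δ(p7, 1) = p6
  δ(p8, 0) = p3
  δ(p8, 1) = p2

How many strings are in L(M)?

6

The useful subgraph on states {p1, p2, p4, p5, p8} is acyclic, so L(M) is finite; the longest accepting path visits 5 useful states, giving maximum string length 4.
Counting accepting paths from p8 by length: 1 of length 0, 1 of length 2, 2 of length 3, 2 of length 4. Total 6.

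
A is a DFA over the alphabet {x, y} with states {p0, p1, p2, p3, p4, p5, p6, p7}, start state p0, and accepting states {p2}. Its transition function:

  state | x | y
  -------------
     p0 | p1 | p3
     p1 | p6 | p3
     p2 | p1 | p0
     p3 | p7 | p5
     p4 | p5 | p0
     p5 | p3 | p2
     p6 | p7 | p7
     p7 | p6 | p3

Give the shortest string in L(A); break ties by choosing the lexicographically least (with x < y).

A breadth-first search from p0 reaches an accepting state first via the path p0 → p3 → p5 → p2 on input yyy.
No string of length < 3 is accepted (BFS exhausts all shorter strings without reaching an accepting state), and yyy is the lexicographically least accepting string of length 3.

yyy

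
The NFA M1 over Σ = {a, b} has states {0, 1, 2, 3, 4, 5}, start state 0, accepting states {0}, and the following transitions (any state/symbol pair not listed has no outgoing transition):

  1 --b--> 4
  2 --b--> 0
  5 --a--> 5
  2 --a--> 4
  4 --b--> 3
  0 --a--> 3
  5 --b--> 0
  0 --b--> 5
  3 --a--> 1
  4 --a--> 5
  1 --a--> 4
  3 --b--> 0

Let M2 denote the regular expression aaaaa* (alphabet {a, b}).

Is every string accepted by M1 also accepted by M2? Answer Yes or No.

The empty string ε is in L(M1) but not in L(M2).
So L(M1) ⊄ L(M2).

No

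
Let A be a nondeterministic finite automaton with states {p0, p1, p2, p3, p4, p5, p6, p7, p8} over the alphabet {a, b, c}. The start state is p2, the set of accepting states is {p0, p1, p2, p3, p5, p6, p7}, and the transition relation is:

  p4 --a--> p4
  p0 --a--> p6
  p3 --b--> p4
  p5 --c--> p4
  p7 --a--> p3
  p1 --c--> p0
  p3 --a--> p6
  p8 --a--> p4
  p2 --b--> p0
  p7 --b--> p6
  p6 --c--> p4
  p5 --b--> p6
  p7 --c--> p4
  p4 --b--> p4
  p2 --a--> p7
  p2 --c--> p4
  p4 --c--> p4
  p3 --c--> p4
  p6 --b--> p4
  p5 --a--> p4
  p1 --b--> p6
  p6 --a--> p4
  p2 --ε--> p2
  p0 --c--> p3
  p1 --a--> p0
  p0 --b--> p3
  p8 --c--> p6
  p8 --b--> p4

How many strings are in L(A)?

11

The useful subgraph on states {p0, p2, p3, p6, p7} is acyclic, so L(A) is finite; the longest accepting path visits 4 useful states, giving maximum string length 3.
Counting accepting paths from p2 by length: 1 of length 0, 2 of length 1, 5 of length 2, 3 of length 3. Total 11.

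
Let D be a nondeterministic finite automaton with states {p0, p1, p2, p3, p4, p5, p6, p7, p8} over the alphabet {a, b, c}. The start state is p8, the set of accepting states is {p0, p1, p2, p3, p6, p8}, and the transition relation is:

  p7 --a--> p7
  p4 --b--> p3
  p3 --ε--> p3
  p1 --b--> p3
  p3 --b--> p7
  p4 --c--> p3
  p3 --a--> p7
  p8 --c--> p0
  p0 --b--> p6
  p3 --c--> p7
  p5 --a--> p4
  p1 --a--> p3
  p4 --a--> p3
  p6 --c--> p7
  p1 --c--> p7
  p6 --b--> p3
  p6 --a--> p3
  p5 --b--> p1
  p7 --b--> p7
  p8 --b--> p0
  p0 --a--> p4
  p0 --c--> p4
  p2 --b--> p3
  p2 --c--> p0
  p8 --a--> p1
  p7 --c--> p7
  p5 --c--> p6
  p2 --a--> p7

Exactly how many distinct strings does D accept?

24

The useful subgraph on states {p0, p1, p3, p4, p6, p8} is acyclic, so L(D) is finite; the longest accepting path visits 4 useful states, giving maximum string length 3.
Counting accepting paths from p8 by length: 1 of length 0, 3 of length 1, 4 of length 2, 16 of length 3. Total 24.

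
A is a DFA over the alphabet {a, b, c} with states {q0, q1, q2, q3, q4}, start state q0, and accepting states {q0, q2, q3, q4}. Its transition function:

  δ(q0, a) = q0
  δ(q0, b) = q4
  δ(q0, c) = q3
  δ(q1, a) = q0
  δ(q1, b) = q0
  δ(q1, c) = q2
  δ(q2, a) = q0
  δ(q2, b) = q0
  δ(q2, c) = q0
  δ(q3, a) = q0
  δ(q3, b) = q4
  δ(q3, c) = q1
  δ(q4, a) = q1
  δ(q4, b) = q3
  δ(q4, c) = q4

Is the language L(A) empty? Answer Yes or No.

The empty string ε is accepted: the run q0 ends in the accepting state q0.
Since at least one string is accepted, L(A) is not empty.

No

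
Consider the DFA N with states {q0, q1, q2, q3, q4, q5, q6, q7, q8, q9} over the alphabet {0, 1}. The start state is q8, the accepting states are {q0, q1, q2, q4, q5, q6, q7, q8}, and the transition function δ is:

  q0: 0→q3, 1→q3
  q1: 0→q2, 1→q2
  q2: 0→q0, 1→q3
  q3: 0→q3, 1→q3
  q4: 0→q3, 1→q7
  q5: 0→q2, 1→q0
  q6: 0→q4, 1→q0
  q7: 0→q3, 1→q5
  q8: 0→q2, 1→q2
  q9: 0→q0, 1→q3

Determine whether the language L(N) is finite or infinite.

The useful states (reachable from q8 and able to reach an accepting state) are {q0, q2, q8}.
Restricted to these states the transition graph has no cycle, so every accepting path has bounded length and L is finite.

finite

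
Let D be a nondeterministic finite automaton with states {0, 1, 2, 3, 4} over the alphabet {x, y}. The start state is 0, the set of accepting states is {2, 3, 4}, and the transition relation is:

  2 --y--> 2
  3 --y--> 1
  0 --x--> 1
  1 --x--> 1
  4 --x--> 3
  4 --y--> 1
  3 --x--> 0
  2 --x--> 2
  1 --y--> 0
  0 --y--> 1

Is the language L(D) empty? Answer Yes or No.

The states reachable from the start state are {0, 1}.
None of the accepting states {2, 3, 4} is reachable, so no string is accepted and L(D) = ∅.

Yes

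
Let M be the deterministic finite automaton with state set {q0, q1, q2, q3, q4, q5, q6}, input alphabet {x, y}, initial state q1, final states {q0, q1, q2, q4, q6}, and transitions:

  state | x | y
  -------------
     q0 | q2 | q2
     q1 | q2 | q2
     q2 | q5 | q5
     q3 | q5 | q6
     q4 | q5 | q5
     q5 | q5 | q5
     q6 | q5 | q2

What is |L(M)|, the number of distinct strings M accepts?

The useful subgraph on states {q1, q2} is acyclic, so L(M) is finite; the longest accepting path visits 2 useful states, giving maximum string length 1.
Counting accepting paths from q1 by length: 1 of length 0, 2 of length 1. Total 3.

3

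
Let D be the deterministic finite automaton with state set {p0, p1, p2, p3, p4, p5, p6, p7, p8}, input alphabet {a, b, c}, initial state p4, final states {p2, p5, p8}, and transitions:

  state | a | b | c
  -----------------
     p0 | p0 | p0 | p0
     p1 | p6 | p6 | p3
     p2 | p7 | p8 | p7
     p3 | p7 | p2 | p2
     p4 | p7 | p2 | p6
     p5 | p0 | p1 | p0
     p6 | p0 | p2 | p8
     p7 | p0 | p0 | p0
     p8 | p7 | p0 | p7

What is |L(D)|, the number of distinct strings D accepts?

5

The useful subgraph on states {p2, p4, p6, p8} is acyclic, so L(D) is finite; the longest accepting path visits 4 useful states, giving maximum string length 3.
Counting accepting paths from p4 by length: 1 of length 1, 3 of length 2, 1 of length 3. Total 5.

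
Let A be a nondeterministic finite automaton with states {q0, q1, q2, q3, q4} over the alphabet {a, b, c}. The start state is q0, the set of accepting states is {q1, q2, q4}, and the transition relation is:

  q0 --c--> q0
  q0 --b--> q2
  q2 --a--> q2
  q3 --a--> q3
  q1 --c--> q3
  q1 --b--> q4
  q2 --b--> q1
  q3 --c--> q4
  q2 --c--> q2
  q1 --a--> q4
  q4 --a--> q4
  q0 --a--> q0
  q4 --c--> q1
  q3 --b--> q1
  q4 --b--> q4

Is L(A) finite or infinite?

infinite

State q0 is reachable from the start and can reach an accepting state, and it lies on the cycle q0 → q0.
Traversing that cycle any number of times yields accepted strings of unbounded length, so the language is infinite.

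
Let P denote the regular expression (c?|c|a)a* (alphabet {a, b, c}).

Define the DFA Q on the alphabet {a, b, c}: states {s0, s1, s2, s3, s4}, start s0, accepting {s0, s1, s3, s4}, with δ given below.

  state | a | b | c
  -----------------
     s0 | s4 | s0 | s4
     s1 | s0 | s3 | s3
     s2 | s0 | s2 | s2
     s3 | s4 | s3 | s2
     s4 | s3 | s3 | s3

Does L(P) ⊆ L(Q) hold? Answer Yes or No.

Yes

Converting the expression P to a DFA (subset construction, then merging equivalent states) gives the minimal DFA with states {p0, p1, p2}, start state p0, accepting states {p0, p1} and transitions p0: a→p1, b→p2, c→p1; p1: a→p1, b→p2, c→p2; p2: a→p2, b→p2, c→p2.
Exploring the product automaton P × Q from the start pair (p0, s0), following both machines on each input symbol, reaches 7 state pairs: (p0, s0), (p1, s4), (p2, s0), (p1, s3), (p2, s3), (p2, s4), (p2, s2).
P accepts in {p0, p1} and Q accepts in {s0, s1, s3, s4}. The reachable pairs whose P-component is accepting are (p0, s0), (p1, s4), (p1, s3); in each of them the Q-component is accepting too, so the product for L(P) \ L(Q) (P-component accepting, Q-component rejecting) has no reachable accepting pair and the difference is empty.
Hence every string in L(P) is also in L(Q).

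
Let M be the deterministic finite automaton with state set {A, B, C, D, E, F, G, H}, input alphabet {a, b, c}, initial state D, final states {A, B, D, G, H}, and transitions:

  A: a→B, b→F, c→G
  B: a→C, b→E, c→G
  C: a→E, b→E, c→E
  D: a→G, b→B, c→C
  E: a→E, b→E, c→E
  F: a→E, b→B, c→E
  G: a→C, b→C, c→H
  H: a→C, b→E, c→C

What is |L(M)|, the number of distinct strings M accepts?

6

The useful subgraph on states {B, D, G, H} is acyclic, so L(M) is finite; the longest accepting path visits 4 useful states, giving maximum string length 3.
Counting accepting paths from D by length: 1 of length 0, 2 of length 1, 2 of length 2, 1 of length 3. Total 6.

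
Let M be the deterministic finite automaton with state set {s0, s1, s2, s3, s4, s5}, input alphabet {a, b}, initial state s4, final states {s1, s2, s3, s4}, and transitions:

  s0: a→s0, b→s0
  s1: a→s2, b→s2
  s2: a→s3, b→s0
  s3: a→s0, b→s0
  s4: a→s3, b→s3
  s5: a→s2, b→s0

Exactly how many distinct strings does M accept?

3

The useful subgraph on states {s3, s4} is acyclic, so L(M) is finite; the longest accepting path visits 2 useful states, giving maximum string length 1.
Counting accepting paths from s4 by length: 1 of length 0, 2 of length 1. Total 3.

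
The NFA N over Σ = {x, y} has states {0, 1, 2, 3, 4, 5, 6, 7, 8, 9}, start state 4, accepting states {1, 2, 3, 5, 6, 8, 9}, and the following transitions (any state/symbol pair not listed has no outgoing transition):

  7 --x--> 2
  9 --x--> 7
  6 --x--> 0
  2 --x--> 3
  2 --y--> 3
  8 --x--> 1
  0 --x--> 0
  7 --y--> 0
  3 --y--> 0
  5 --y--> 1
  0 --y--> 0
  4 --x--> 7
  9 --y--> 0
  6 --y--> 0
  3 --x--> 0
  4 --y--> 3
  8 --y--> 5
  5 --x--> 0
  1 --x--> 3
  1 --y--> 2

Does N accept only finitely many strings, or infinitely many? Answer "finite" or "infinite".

The useful states (reachable from 4 and able to reach an accepting state) are {2, 3, 4, 7}.
Restricted to these states the transition graph has no cycle, so every accepting path has bounded length and L is finite.

finite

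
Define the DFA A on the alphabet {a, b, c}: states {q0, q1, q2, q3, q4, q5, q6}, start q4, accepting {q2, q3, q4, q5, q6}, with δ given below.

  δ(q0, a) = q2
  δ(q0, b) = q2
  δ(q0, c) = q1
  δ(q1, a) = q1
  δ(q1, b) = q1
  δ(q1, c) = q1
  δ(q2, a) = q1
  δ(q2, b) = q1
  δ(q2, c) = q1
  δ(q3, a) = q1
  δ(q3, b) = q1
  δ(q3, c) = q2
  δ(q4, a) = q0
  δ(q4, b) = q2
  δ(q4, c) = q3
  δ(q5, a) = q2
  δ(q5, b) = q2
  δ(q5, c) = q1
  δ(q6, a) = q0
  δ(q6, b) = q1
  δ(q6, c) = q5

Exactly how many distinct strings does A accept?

The useful subgraph on states {q0, q2, q3, q4} is acyclic, so L(A) is finite; the longest accepting path visits 3 useful states, giving maximum string length 2.
Counting accepting paths from q4 by length: 1 of length 0, 2 of length 1, 3 of length 2. Total 6.

6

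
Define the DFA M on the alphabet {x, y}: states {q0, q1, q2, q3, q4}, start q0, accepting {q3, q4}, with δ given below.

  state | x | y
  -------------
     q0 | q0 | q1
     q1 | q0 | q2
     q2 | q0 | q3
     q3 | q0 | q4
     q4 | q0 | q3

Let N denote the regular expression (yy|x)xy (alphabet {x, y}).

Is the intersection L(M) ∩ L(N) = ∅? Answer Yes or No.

Converting the expression N to a DFA (subset construction, then merging equivalent states) gives the minimal DFA with states {n0, n1, n2, n3, n4, n5}, start state n0, accepting states {n5} and transitions n0: x→n1, y→n2; n1: x→n3, y→n4; n2: x→n4, y→n1; n3: x→n4, y→n5; n4: x→n4, y→n4; n5: x→n4, y→n4.
Exploring the product automaton M × N from the start pair (q0, n0), following both machines on each input symbol, reaches 11 state pairs: (q0, n0), (q0, n1), (q1, n2), (q0, n3), (q1, n4), (q0, n4), (q2, n1), (q1, n5), (q2, n4), (q3, n4), (q4, n4).
M accepts in {q3, q4} and N accepts in {n5}; no reachable pair has both components accepting, so no string drives both machines to acceptance simultaneously and L(M) ∩ L(N) = ∅.
So no string is accepted by both, and the intersection is empty.

Yes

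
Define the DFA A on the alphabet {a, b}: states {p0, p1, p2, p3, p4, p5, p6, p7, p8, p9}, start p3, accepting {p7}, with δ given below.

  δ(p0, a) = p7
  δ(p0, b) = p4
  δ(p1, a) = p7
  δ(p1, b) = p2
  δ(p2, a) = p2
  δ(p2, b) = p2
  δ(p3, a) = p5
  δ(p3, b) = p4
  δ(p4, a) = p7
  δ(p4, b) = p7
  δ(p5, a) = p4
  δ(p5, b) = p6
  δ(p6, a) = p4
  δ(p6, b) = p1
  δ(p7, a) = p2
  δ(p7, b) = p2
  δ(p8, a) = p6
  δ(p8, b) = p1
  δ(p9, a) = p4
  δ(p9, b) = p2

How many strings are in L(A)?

The useful subgraph on states {p1, p3, p4, p5, p6, p7} is acyclic, so L(A) is finite; the longest accepting path visits 5 useful states, giving maximum string length 4.
Counting accepting paths from p3 by length: 2 of length 2, 2 of length 3, 3 of length 4. Total 7.

7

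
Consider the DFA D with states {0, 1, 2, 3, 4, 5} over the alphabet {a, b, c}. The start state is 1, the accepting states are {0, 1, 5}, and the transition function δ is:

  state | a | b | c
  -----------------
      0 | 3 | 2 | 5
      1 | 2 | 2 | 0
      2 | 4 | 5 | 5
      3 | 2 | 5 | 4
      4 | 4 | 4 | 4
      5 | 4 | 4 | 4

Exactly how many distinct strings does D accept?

12

The useful subgraph on states {0, 1, 2, 3, 5} is acyclic, so L(D) is finite; the longest accepting path visits 5 useful states, giving maximum string length 4.
Counting accepting paths from 1 by length: 1 of length 0, 1 of length 1, 5 of length 2, 3 of length 3, 2 of length 4. Total 12.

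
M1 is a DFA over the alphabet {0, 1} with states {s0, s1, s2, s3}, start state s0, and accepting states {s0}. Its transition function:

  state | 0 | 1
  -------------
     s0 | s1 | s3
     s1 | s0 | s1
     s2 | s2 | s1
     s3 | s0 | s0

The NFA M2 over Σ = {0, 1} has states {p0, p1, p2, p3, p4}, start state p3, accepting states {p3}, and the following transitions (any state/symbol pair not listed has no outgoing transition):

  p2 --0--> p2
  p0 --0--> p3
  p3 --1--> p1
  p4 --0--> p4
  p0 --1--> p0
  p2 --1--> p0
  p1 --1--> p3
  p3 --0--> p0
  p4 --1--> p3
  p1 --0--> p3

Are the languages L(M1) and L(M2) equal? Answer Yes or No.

Exploring the product automaton M1 × M2 from the start pair (s0, p3), following both machines on each input symbol, reaches 3 state pairs: (s0, p3), (s1, p0), (s3, p1).
M1 accepts in {s0} and M2 accepts in {p3}. In every reachable pair the two components are either both accepting — (s0, p3) — or both non-accepting, so no string is accepted by exactly one of the machines: L(M1) \ L(M2) and L(M2) \ L(M1) are both empty.
Hence every string is accepted by M1 iff it is accepted by M2, and the two languages coincide.

Yes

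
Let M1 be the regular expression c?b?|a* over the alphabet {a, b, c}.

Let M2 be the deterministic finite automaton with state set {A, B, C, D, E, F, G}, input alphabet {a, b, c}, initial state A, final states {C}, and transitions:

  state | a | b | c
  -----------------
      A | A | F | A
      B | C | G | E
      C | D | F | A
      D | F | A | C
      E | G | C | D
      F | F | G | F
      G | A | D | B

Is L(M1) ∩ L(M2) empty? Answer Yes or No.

Yes

Converting the expression M1 to a DFA (subset construction, then merging equivalent states) gives the minimal DFA with states {r0, r1, r2, r3, r4}, start state r0, accepting states {r0, r1, r2, r3} and transitions r0: a→r1, b→r2, c→r3; r1: a→r1, b→r4, c→r4; r2: a→r4, b→r4, c→r4; r3: a→r4, b→r2, c→r4; r4: a→r4, b→r4, c→r4.
Exploring the product automaton M1 × M2 from the start pair (r0, A), following both machines on each input symbol, reaches 11 state pairs: (r0, A), (r1, A), (r2, F), (r3, A), (r4, F), (r4, A), (r4, G), (r4, D), (r4, B), (r4, C), (r4, E).
M1 accepts in {r0, r1, r2, r3} and M2 accepts in {C}; no reachable pair has both components accepting, so no string drives both machines to acceptance simultaneously and L(M1) ∩ L(M2) = ∅.
So no string is accepted by both, and the intersection is empty.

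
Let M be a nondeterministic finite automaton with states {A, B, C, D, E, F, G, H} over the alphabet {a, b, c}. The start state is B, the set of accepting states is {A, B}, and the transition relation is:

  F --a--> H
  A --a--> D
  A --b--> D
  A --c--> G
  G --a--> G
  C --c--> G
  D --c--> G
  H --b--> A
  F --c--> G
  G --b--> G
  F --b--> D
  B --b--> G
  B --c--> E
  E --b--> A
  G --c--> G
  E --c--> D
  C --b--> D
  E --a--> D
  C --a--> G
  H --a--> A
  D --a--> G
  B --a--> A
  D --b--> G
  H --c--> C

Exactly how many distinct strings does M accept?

3

The useful subgraph on states {A, B, E} is acyclic, so L(M) is finite; the longest accepting path visits 3 useful states, giving maximum string length 2.
Counting accepting paths from B by length: 1 of length 0, 1 of length 1, 1 of length 2. Total 3.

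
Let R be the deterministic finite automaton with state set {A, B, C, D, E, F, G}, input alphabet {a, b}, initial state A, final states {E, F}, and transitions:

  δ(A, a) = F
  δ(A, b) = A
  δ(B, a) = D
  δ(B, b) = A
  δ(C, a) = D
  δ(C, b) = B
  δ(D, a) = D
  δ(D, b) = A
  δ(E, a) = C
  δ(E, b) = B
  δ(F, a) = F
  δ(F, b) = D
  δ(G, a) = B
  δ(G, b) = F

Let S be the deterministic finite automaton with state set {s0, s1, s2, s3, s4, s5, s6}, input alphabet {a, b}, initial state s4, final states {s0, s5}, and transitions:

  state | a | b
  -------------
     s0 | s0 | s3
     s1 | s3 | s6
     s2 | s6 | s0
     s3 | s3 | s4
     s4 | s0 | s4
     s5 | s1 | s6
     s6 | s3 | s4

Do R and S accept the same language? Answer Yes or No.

Exploring the product automaton R × S from the start pair (A, s4), following both machines on each input symbol, reaches 3 state pairs: (A, s4), (F, s0), (D, s3).
R accepts in {E, F} and S accepts in {s0, s5}. In every reachable pair the two components are either both accepting — (F, s0) — or both non-accepting, so no string is accepted by exactly one of the machines: L(R) \ L(S) and L(S) \ L(R) are both empty.
Hence every string is accepted by R iff it is accepted by S, and the two languages coincide.

Yes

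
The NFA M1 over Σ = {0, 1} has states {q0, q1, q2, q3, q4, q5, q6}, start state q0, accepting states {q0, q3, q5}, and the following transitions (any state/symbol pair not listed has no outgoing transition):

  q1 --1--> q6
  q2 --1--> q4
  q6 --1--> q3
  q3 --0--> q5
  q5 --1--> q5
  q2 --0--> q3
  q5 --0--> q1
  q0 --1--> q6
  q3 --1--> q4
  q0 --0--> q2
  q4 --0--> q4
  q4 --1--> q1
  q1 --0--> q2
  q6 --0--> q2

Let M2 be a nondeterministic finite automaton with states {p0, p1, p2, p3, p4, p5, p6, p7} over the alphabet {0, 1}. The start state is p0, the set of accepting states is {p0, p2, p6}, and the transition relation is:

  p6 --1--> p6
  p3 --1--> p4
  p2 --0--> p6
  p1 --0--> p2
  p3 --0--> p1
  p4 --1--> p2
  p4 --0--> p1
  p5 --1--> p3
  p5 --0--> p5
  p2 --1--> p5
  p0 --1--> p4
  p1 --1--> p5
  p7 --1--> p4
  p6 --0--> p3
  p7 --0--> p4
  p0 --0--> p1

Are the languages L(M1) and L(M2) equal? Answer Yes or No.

Yes

Exploring the product automaton M1 × M2 from the start pair (q0, p0), following both machines on each input symbol, reaches 7 state pairs: (q0, p0), (q2, p1), (q6, p4), (q3, p2), (q4, p5), (q5, p6), (q1, p3).
M1 accepts in {q0, q3, q5} and M2 accepts in {p0, p2, p6}. In every reachable pair the two components are either both accepting — (q0, p0), (q3, p2), (q5, p6) — or both non-accepting, so no string is accepted by exactly one of the machines: L(M1) \ L(M2) and L(M2) \ L(M1) are both empty.
Hence every string is accepted by M1 iff it is accepted by M2, and the two languages coincide.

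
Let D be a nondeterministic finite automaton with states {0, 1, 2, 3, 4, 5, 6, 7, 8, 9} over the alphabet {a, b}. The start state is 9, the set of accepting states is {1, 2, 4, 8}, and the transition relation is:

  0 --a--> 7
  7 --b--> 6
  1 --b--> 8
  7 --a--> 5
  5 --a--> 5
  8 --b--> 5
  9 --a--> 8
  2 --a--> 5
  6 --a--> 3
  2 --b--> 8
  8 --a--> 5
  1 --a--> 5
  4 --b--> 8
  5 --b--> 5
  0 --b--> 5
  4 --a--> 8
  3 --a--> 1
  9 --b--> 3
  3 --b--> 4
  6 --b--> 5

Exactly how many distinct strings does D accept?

6

The useful subgraph on states {1, 3, 4, 8, 9} is acyclic, so L(D) is finite; the longest accepting path visits 4 useful states, giving maximum string length 3.
Counting accepting paths from 9 by length: 1 of length 1, 2 of length 2, 3 of length 3. Total 6.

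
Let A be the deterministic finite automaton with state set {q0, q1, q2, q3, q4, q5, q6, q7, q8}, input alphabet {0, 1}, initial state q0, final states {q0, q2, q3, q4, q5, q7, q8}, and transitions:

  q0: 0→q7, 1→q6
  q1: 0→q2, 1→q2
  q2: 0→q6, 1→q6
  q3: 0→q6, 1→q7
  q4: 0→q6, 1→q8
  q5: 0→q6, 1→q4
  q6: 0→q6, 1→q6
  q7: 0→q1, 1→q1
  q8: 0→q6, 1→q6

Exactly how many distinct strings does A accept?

6

The useful subgraph on states {q0, q1, q2, q7} is acyclic, so L(A) is finite; the longest accepting path visits 4 useful states, giving maximum string length 3.
Counting accepting paths from q0 by length: 1 of length 0, 1 of length 1, 4 of length 3. Total 6.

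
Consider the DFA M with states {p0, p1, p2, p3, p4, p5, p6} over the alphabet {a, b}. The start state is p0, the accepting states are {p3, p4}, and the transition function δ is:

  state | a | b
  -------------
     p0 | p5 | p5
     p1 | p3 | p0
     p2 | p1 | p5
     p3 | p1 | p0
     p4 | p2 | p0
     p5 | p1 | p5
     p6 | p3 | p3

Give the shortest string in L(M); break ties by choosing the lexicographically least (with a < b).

aaa

A breadth-first search from p0 reaches an accepting state first via the path p0 → p5 → p1 → p3 on input aaa.
No string of length < 3 is accepted (BFS exhausts all shorter strings without reaching an accepting state), and aaa is the lexicographically least accepting string of length 3.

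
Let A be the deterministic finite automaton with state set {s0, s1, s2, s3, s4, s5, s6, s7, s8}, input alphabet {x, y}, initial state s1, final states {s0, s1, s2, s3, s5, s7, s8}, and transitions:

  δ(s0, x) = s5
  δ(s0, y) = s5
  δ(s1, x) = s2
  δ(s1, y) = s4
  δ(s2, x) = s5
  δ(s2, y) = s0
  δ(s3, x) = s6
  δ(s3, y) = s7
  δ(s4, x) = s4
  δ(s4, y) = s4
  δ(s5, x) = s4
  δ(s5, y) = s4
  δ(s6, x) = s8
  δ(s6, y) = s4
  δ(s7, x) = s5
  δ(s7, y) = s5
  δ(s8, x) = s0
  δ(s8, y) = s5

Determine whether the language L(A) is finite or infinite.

The useful states (reachable from s1 and able to reach an accepting state) are {s0, s1, s2, s5}.
Restricted to these states the transition graph has no cycle, so every accepting path has bounded length and L is finite.

finite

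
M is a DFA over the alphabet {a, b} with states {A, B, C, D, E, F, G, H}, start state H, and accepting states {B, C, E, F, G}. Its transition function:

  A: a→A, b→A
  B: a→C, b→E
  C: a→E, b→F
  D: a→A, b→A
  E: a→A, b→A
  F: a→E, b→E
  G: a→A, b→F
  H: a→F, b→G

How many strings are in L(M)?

7

The useful subgraph on states {E, F, G, H} is acyclic, so L(M) is finite; the longest accepting path visits 4 useful states, giving maximum string length 3.
Counting accepting paths from H by length: 2 of length 1, 3 of length 2, 2 of length 3. Total 7.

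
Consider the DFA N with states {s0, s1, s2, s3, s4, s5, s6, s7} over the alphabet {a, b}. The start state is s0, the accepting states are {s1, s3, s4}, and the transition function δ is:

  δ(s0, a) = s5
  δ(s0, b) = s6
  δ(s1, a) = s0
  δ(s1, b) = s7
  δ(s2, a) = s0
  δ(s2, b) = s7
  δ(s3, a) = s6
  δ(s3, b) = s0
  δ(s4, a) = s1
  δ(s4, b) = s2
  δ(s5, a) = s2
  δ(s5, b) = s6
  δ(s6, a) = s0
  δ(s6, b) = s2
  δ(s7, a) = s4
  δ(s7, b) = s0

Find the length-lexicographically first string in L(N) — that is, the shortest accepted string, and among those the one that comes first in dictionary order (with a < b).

A breadth-first search from s0 reaches an accepting state first via the path s0 → s5 → s2 → s7 → s4 on input aaba.
No string of length < 4 is accepted (BFS exhausts all shorter strings without reaching an accepting state), and aaba is the lexicographically least accepting string of length 4.

aaba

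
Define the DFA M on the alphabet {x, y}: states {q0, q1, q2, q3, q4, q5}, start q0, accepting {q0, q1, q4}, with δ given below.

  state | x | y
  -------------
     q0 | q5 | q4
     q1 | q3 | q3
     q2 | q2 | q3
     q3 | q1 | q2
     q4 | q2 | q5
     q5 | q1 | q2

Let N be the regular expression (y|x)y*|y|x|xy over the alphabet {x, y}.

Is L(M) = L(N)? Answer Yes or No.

The empty string ε is accepted by M but rejected by N.
So L(M) ≠ L(N).

No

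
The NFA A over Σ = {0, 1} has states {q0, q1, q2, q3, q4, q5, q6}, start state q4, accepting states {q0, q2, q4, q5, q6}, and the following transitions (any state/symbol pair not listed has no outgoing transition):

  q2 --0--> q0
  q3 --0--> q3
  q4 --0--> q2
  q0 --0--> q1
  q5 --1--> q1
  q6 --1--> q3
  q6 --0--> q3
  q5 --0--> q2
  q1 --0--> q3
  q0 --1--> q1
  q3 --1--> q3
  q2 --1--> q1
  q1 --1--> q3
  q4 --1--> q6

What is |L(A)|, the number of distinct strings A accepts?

The useful subgraph on states {q0, q2, q4, q6} is acyclic, so L(A) is finite; the longest accepting path visits 3 useful states, giving maximum string length 2.
Counting accepting paths from q4 by length: 1 of length 0, 2 of length 1, 1 of length 2. Total 4.

4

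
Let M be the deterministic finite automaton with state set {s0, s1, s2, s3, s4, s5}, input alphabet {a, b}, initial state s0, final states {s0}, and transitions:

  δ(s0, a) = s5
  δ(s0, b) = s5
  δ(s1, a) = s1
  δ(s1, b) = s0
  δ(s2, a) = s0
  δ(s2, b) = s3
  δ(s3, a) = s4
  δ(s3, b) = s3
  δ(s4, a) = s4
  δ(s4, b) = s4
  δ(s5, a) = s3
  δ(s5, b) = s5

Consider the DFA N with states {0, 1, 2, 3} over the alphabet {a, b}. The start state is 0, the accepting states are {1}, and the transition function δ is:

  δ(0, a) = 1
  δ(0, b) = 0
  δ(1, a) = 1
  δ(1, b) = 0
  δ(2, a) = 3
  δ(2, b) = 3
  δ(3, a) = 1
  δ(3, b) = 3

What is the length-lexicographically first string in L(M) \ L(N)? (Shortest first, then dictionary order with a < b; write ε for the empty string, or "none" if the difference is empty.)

The empty string ε is accepted by M but not by N.
Since ε is the unique shortest string, it is the required witness.

ε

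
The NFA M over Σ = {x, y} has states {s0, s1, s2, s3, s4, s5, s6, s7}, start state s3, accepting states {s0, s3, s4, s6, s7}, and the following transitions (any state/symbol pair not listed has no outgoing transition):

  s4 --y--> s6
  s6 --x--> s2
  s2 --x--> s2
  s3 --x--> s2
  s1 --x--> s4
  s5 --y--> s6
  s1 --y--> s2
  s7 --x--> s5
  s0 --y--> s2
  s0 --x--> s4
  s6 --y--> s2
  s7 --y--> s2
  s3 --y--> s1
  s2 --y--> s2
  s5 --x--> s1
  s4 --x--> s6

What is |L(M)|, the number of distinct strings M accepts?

The useful subgraph on states {s1, s3, s4, s6} is acyclic, so L(M) is finite; the longest accepting path visits 4 useful states, giving maximum string length 3.
Counting accepting paths from s3 by length: 1 of length 0, 1 of length 2, 2 of length 3. Total 4.

4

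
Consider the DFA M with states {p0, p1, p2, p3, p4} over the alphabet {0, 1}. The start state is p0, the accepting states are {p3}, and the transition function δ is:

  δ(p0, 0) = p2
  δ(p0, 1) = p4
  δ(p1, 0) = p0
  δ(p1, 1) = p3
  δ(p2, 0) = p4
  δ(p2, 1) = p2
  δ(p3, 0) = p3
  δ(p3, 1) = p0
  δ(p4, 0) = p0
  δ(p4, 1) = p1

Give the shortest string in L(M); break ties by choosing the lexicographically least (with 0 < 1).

A breadth-first search from p0 reaches an accepting state first via the path p0 → p4 → p1 → p3 on input 111.
No string of length < 3 is accepted (BFS exhausts all shorter strings without reaching an accepting state), and 111 is the lexicographically least accepting string of length 3.

111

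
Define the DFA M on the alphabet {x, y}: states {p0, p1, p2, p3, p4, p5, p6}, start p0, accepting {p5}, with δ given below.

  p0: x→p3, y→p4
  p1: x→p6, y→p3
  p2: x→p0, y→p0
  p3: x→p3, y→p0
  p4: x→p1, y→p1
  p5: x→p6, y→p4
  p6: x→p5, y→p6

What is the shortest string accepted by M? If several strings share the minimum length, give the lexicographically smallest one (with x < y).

yxxx

A breadth-first search from p0 reaches an accepting state first via the path p0 → p4 → p1 → p6 → p5 on input yxxx.
No string of length < 4 is accepted (BFS exhausts all shorter strings without reaching an accepting state), and yxxx is the lexicographically least accepting string of length 4.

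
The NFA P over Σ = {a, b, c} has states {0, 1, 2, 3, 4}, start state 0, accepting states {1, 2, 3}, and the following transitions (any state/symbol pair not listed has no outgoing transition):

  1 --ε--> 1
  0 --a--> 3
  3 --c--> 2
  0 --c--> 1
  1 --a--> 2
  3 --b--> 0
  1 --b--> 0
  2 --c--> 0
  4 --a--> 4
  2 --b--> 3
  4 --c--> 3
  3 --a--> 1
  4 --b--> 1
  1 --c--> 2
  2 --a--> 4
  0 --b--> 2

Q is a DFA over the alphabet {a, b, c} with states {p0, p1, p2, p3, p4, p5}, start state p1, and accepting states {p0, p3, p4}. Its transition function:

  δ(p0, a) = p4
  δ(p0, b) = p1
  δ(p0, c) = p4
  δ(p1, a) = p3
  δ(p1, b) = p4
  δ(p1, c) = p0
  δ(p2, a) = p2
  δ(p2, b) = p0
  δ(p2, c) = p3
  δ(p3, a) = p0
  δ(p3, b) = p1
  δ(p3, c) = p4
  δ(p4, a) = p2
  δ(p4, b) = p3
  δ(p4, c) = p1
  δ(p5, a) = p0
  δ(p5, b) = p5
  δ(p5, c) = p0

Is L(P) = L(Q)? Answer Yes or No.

Exploring the product automaton P × Q from the start pair (0, p1), following both machines on each input symbol, reaches 5 state pairs: (0, p1), (3, p3), (2, p4), (1, p0), (4, p2).
P accepts in {1, 2, 3} and Q accepts in {p0, p3, p4}. In every reachable pair the two components are either both accepting — (3, p3), (2, p4), (1, p0) — or both non-accepting, so no string is accepted by exactly one of the machines: L(P) \ L(Q) and L(Q) \ L(P) are both empty.
Hence every string is accepted by P iff it is accepted by Q, and the two languages coincide.

Yes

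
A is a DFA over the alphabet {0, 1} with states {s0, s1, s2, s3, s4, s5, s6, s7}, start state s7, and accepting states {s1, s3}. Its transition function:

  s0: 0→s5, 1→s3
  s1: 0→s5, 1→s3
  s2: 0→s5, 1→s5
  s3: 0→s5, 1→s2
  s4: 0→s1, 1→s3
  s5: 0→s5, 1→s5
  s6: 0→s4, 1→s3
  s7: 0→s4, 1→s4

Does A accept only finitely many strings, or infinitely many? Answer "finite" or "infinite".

The useful states (reachable from s7 and able to reach an accepting state) are {s1, s3, s4, s7}.
Restricted to these states the transition graph has no cycle, so every accepting path has bounded length and L is finite.

finite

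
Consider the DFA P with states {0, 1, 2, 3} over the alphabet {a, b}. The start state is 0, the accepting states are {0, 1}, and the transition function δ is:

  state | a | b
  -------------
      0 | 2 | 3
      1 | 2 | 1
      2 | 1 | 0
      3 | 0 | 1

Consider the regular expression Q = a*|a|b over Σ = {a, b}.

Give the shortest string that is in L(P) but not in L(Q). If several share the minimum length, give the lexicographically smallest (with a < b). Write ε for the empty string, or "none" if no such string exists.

ab

The string ab is accepted by P but not by Q.
No shorter string lies in the difference, and ab is the lexicographically first length-2 string in L(P) \ L(Q).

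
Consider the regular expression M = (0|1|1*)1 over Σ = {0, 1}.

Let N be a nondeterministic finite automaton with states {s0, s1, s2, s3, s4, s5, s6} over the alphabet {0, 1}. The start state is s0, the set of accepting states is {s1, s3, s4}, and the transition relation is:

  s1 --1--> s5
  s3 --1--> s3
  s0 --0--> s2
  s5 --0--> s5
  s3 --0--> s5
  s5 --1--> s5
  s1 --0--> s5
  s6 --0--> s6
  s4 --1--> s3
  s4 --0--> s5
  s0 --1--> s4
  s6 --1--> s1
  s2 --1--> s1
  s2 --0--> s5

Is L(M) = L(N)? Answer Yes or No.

Yes

Converting the expression M to a DFA (subset construction, then merging equivalent states) gives the minimal DFA with states {m0, m1, m2, m3, m4}, start state m0, accepting states {m2, m4} and transitions m0: 0→m1, 1→m2; m1: 0→m3, 1→m4; m2: 0→m3, 1→m2; m3: 0→m3, 1→m3; m4: 0→m3, 1→m3.
Exploring the product automaton M × N from the start pair (m0, s0), following both machines on each input symbol, reaches 6 state pairs: (m0, s0), (m1, s2), (m2, s4), (m3, s5), (m4, s1), (m2, s3).
M accepts in {m2, m4} and N accepts in {s1, s3, s4}. In every reachable pair the two components are either both accepting — (m2, s4), (m4, s1), (m2, s3) — or both non-accepting, so no string is accepted by exactly one of the machines: L(M) \ L(N) and L(N) \ L(M) are both empty.
Hence every string is accepted by M iff it is accepted by N, and the two languages coincide.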